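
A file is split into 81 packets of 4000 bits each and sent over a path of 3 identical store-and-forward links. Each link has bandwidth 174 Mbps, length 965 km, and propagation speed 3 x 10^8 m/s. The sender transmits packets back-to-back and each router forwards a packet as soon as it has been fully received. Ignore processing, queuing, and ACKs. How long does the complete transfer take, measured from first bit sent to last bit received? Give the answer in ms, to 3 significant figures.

11.6 ms

Per-hop transmission t_tx = L/R = 4000/174000000 = 0.0229885 ms.
Per-hop propagation t_prop = 965000/300000000 = 3.21667 ms.
Pipeline fill: first packet needs 3·t_tx to clear all hops; remaining 80 packets each add one t_tx.
Total = (3+81-1)·t_tx + 3·t_prop = 83·0.0229885 + 3·3.21667 = 11.6 ms.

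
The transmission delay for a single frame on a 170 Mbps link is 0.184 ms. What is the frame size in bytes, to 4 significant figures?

L = R × t_tx = 170000000 b/s × 0.000184 s = 31280 bits.
In bytes: 31280 / 8 = 3910 bytes.

3910 bytes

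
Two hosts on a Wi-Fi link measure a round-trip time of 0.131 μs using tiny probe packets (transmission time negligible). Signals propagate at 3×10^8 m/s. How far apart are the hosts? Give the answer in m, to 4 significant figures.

19.65 m

One-way propagation = RTT/2 = 0.0655 μs.
d = s × t = 300000000 × 6.55e-08 = 19.65 m.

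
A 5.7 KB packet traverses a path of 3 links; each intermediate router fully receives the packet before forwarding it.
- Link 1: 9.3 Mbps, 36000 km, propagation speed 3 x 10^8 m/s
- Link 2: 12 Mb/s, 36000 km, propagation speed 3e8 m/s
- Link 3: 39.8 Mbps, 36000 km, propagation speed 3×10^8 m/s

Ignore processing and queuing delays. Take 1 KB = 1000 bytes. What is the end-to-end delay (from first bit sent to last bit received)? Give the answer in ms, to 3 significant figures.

370 ms

L = 45600 bits.
Transmission delays (L/R per hop): 4.90323, 3.8, 1.14573 ms; sum = 9.84895 ms.
Propagation delays (d/s per hop): 120, 120, 120 ms; sum = 360 ms.
End-to-end = 370 ms.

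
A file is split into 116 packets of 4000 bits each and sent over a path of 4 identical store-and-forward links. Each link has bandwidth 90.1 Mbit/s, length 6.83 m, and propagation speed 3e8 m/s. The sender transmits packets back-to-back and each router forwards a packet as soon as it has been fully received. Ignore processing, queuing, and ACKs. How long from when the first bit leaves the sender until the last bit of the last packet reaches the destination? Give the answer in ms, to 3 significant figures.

Per-hop transmission t_tx = L/R = 4000/90100000 = 0.0443951 ms.
Per-hop propagation t_prop = 6.83/300000000 = 2.27667e-05 ms.
Pipeline fill: first packet needs 4·t_tx to clear all hops; remaining 115 packets each add one t_tx.
Total = (4+116-1)·t_tx + 4·t_prop = 119·0.0443951 + 4·2.27667e-05 = 5.28 ms.

5.28 ms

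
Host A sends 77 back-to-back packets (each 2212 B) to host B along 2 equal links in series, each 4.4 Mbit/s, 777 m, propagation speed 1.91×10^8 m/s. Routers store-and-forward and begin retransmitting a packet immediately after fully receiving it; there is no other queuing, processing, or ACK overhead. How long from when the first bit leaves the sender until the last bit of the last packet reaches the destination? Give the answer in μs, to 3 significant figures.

Per-hop transmission t_tx = L/R = 17696/4400000 = 4021.82 μs.
Per-hop propagation t_prop = 777/191000000 = 4.06806 μs.
Pipeline fill: first packet needs 2·t_tx to clear all hops; remaining 76 packets each add one t_tx.
Total = (2+77-1)·t_tx + 2·t_prop = 78·4021.82 + 2·4.06806 = 314000 μs.

314000 μs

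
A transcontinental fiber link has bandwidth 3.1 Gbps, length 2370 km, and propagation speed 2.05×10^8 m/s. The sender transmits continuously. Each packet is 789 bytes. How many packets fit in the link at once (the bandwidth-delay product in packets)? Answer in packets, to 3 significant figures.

5680 packets

Propagation delay = 2370000 / 2.05e+08 = 0.011561 s.
BDP = R × t_prop = 3100000000 × 0.011561 = 35839000 bits.
In packets of 6312 bits: 5680 packets.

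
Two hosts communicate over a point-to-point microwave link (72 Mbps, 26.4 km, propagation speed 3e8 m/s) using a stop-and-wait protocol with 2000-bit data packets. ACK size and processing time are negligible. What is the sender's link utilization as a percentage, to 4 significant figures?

13.63 %

t_tx = L/R = 2000/72000000 = 2.77778e-05 s.
t_prop = 26400/300000000 = 8.8e-05 s; RTT = 0.000176 s.
Cycle = t_tx + RTT = 0.000203778 s.
Utilization = t_tx / cycle = 2.77778e-05/0.000203778 = 13.63 %.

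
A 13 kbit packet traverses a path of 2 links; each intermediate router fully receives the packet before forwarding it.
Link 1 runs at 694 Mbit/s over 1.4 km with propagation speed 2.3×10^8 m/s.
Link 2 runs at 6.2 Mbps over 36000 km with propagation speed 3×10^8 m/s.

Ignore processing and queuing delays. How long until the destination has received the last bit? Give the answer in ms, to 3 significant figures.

L = 13000 bits.
Transmission delays (L/R per hop): 0.018732, 2.09677 ms; sum = 2.11551 ms.
Propagation delays (d/s per hop): 0.00608696, 120 ms; sum = 120.006 ms.
End-to-end = 122 ms.

122 ms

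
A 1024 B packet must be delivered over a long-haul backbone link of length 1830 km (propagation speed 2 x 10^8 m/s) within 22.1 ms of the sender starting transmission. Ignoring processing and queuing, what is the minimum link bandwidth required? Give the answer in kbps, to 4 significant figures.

632.6 kbps

L = 8192 bits.
Propagation delay = 1830000 / 200000000 = 9.15 ms.
Transmission budget = 22.1 − 9.15 = 12.95 ms.
R ≥ L / t_tx = 8192 bits / 0.01295 s = 632.6 kbps.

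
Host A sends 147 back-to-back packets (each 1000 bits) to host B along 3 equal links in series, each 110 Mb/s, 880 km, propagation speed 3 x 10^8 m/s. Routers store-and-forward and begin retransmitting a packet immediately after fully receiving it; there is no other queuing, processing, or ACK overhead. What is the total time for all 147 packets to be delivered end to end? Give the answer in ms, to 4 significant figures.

10.15 ms

Per-hop transmission t_tx = L/R = 1000/110000000 = 0.00909091 ms.
Per-hop propagation t_prop = 880000/300000000 = 2.93333 ms.
Pipeline fill: first packet needs 3·t_tx to clear all hops; remaining 146 packets each add one t_tx.
Total = (3+147-1)·t_tx + 3·t_prop = 149·0.00909091 + 3·2.93333 = 10.15 ms.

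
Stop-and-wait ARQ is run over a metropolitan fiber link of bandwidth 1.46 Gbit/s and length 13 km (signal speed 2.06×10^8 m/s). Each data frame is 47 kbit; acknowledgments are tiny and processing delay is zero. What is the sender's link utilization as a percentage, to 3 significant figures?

t_tx = L/R = 47000/1460000000 = 3.21918e-05 s.
t_prop = 13000/206000000 = 6.31068e-05 s; RTT = 0.000126214 s.
Cycle = t_tx + RTT = 0.000158405 s.
Utilization = t_tx / cycle = 3.21918e-05/0.000158405 = 20.3 %.

20.3 %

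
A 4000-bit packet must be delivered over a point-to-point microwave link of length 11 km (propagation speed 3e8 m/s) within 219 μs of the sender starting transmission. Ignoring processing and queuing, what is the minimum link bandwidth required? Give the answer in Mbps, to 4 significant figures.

21.94 Mbps

Propagation delay = 11000 / 300000000 = 36.6667 μs.
Transmission budget = 219 − 36.6667 = 182.333 μs.
R ≥ L / t_tx = 4000 bits / 0.000182333 s = 21.94 Mbps.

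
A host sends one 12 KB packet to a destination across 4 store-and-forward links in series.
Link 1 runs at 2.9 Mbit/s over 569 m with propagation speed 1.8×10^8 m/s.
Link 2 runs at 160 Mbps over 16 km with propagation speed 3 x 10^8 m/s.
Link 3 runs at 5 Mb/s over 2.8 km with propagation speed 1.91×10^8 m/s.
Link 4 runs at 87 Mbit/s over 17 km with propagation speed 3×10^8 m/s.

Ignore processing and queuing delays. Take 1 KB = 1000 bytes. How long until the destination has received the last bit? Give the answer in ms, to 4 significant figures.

54.13 ms

L = 96000 bits.
Transmission delays (L/R per hop): 33.1034, 0.6, 19.2, 1.10345 ms; sum = 54.0069 ms.
Propagation delays (d/s per hop): 0.00316111, 0.0533333, 0.0146597, 0.0566667 ms; sum = 0.127821 ms.
End-to-end = 54.13 ms.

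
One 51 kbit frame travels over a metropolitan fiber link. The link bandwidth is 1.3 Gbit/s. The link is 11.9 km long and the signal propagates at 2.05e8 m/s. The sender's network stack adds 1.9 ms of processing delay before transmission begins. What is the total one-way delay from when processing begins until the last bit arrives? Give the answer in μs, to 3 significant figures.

L = 51000 bits.
Transmission delay = L/R = 51000 / 1300000000 = 39.2308 μs.
Propagation delay = d/s = 11900 m / 2.05e+08 m/s = 58.0488 μs.
Plus processing delay 1.9 ms = 1900 μs.
Total = 2000 μs.

2000 μs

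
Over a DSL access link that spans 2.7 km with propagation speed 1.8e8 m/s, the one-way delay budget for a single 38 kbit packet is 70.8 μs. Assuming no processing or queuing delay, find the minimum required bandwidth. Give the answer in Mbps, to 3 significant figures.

Propagation delay = 2700 / 180000000 = 15 μs.
Transmission budget = 70.8 − 15 = 55.8 μs.
R ≥ L / t_tx = 38000 bits / 5.58e-05 s = 681 Mbps.

681 Mbps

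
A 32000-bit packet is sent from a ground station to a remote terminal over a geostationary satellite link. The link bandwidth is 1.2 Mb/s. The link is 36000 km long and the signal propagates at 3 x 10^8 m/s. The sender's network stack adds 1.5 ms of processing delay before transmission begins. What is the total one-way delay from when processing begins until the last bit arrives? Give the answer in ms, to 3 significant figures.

Transmission delay = L/R = 32000 / 1200000 = 26.6667 ms.
Propagation delay = d/s = 36000000 m / 300000000 m/s = 120 ms.
Plus processing delay 1.5 ms = 1.5 ms.
Total = 148 ms.

148 ms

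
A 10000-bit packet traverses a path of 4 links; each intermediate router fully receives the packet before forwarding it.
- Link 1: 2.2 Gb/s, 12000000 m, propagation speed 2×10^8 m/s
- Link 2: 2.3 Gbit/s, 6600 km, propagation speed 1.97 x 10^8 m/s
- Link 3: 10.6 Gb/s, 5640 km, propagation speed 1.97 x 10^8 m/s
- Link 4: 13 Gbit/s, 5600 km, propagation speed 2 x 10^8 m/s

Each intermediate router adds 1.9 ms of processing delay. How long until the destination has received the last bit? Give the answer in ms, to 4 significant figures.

Transmission delays (L/R per hop): 0.00454545, 0.00434783, 0.000943396, 0.000769231 ms; sum = 0.0106059 ms.
Propagation delays (d/s per hop): 60, 33.5025, 28.6294, 28 ms; sum = 150.132 ms.
Processing at 3 router(s): 3 × 1.9 ms = 5.7 ms.
End-to-end = 155.8 ms.

155.8 ms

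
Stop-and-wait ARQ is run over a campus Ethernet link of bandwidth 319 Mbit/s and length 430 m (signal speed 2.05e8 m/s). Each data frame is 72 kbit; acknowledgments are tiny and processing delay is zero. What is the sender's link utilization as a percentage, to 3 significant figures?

t_tx = L/R = 72000/319000000 = 0.000225705 s.
t_prop = 430/2.05e+08 = 2.09756e-06 s; RTT = 4.19512e-06 s.
Cycle = t_tx + RTT = 0.0002299 s.
Utilization = t_tx / cycle = 0.000225705/0.0002299 = 98.2 %.

98.2 %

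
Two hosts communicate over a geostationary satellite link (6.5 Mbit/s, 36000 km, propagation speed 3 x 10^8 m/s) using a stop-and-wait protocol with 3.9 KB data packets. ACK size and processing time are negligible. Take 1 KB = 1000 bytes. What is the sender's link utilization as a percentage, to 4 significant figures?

1.961 %

t_tx = L/R = 31200/6500000 = 0.0048 s.
t_prop = 36000000/300000000 = 0.12 s; RTT = 0.24 s.
Cycle = t_tx + RTT = 0.2448 s.
Utilization = t_tx / cycle = 0.0048/0.2448 = 1.961 %.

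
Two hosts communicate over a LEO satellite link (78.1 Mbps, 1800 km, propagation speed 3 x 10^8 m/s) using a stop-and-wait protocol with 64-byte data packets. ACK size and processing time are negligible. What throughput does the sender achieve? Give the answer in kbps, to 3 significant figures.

t_tx = L/R = 512/78100000 = 6.5557e-06 s.
t_prop = 1800000/300000000 = 0.006 s; RTT = 0.012 s.
Cycle = t_tx + RTT = 0.0120066 s.
Throughput = L / cycle = 512 / 0.0120066 = 42.6 kbps.

42.6 kbps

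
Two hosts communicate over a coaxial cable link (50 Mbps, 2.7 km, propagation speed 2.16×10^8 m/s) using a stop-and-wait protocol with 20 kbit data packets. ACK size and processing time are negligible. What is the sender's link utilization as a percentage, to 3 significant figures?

94.1 %

t_tx = L/R = 20000/50000000 = 0.0004 s.
t_prop = 2700/216000000 = 1.25e-05 s; RTT = 2.5e-05 s.
Cycle = t_tx + RTT = 0.000425 s.
Utilization = t_tx / cycle = 0.0004/0.000425 = 94.1 %.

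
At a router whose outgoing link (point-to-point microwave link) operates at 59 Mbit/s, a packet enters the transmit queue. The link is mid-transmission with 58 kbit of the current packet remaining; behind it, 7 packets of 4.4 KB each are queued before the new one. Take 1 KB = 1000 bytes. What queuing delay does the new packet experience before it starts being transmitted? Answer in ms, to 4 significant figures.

Each queued packet: L/R = 35200/59000000 = 0.59661 ms.
7 queued → 4.17627 ms.
Plus remaining 58000 bits of current packet: 0.983051 ms.
Queuing delay = 5.159 ms.

5.159 ms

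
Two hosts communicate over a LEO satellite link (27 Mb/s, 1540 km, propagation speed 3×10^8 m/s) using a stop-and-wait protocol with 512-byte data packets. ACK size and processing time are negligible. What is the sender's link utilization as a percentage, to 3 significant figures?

t_tx = L/R = 4096/27000000 = 0.000151704 s.
t_prop = 1540000/300000000 = 0.00513333 s; RTT = 0.0102667 s.
Cycle = t_tx + RTT = 0.0104184 s.
Utilization = t_tx / cycle = 0.000151704/0.0104184 = 1.46 %.

1.46 %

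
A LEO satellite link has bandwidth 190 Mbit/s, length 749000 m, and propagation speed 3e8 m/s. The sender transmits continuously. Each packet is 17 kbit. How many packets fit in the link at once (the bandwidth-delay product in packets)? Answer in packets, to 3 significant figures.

Propagation delay = 749000 / 300000000 = 0.00249667 s.
BDP = R × t_prop = 190000000 × 0.00249667 = 474367 bits.
In packets of 17000 bits: 27.9 packets.

27.9 packets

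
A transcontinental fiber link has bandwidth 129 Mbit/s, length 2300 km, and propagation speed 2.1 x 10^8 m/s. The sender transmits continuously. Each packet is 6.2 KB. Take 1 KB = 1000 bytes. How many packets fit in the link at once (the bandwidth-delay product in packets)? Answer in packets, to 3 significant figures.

28.5 packets

Propagation delay = 2300000 / 210000000 = 0.0109524 s.
BDP = R × t_prop = 129000000 × 0.0109524 = 1412860 bits.
In packets of 49600 bits: 28.5 packets.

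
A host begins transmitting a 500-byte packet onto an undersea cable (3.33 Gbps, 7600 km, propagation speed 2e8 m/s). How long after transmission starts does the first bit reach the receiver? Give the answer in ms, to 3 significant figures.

First bit experiences only propagation delay: d/s = 7600000/200000000 = 38.0 ms.

38.0 ms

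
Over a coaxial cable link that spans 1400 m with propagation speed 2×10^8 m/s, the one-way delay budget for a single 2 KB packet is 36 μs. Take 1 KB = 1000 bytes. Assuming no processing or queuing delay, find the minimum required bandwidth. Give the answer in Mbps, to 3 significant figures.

552 Mbps

L = 16000 bits.
Propagation delay = 1400 / 200000000 = 7 μs.
Transmission budget = 36 − 7 = 29 μs.
R ≥ L / t_tx = 16000 bits / 2.9e-05 s = 552 Mbps.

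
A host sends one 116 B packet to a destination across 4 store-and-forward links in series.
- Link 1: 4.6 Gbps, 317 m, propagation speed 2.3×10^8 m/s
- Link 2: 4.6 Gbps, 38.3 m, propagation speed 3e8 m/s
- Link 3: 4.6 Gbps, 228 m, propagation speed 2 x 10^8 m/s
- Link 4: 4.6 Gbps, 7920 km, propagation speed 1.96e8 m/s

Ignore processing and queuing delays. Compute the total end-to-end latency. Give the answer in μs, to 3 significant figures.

L = 116 × 8 = 928 bits.
Transmission delay per hop = L/R = 928/4600000000 = 0.201739 μs; 4 hops → 0.806957 μs.
Propagation delays (d/s per hop): 1.37826, 0.127667, 1.14, 40408.2 μs; sum = 40410.8 μs.
End-to-end = 40400 μs.

40400 μs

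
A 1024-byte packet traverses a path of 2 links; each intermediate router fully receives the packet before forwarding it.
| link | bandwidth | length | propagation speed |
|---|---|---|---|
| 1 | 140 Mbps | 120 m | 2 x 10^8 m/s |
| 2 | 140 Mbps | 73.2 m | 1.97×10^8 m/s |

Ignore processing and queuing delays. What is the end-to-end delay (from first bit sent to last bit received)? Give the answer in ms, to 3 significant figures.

0.118 ms

L = 1024 × 8 = 8192 bits.
Transmission delay per hop = L/R = 8192/140000000 = 0.0585143 ms; 2 hops → 0.117029 ms.
Propagation delays (d/s per hop): 0.0006, 0.000371574 ms; sum = 0.000971574 ms.
End-to-end = 0.118 ms.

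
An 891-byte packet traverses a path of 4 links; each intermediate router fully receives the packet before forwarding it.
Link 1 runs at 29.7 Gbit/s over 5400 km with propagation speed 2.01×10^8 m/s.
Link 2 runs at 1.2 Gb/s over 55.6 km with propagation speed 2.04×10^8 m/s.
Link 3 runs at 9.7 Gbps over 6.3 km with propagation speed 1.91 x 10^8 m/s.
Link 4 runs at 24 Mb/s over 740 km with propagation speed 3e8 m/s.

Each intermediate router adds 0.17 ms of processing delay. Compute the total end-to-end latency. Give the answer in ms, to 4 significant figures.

L = 891 × 8 = 7128 bits.
Transmission delays (L/R per hop): 0.00024, 0.00594, 0.000734845, 0.297 ms; sum = 0.303915 ms.
Propagation delays (d/s per hop): 26.8657, 0.272549, 0.0329843, 2.46667 ms; sum = 29.6379 ms.
Processing at 3 router(s): 3 × 0.17 ms = 0.51 ms.
End-to-end = 30.45 ms.

30.45 ms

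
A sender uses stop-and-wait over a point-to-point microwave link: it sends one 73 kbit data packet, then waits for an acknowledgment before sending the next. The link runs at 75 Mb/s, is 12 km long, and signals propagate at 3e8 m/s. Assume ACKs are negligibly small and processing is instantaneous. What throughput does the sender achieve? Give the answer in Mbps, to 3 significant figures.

t_tx = L/R = 73000/75000000 = 0.000973333 s.
t_prop = 12000/300000000 = 4e-05 s; RTT = 8e-05 s.
Cycle = t_tx + RTT = 0.00105333 s.
Throughput = L / cycle = 73000 / 0.00105333 = 69.3 Mbps.

69.3 Mbps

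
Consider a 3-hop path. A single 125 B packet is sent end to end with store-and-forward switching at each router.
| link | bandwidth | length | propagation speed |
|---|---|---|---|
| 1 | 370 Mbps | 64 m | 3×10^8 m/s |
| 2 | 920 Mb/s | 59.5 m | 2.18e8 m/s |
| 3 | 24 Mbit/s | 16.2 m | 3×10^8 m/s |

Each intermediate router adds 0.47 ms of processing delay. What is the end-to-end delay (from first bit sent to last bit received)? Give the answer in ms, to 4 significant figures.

0.9860 ms

L = 125 × 8 = 1000 bits.
Transmission delays (L/R per hop): 0.0027027, 0.00108696, 0.0416667 ms; sum = 0.0454563 ms.
Propagation delays (d/s per hop): 0.000213333, 0.000272936, 5.4e-05 ms; sum = 0.000540269 ms.
Processing at 2 router(s): 2 × 0.47 ms = 0.94 ms.
End-to-end = 0.9860 ms.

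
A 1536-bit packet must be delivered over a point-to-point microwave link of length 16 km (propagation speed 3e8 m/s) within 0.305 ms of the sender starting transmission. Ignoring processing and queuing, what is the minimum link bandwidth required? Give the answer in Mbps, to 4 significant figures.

Propagation delay = 16000 / 300000000 = 0.0533333 ms.
Transmission budget = 0.305 − 0.0533333 = 0.251667 ms.
R ≥ L / t_tx = 1536 bits / 0.000251667 s = 6.103 Mbps.

6.103 Mbps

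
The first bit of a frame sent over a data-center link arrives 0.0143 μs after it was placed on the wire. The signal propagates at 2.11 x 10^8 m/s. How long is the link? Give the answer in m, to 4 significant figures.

3.017 m

d = s × t_prop = 211000000 × 1.43e-08 = 3.017 m.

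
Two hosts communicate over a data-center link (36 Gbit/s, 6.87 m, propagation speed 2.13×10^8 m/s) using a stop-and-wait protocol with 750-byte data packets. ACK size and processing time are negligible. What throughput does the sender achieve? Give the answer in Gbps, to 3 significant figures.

t_tx = L/R = 6000/36000000000 = 1.66667e-07 s.
t_prop = 6.87/213000000 = 3.22535e-08 s; RTT = 6.4507e-08 s.
Cycle = t_tx + RTT = 2.31174e-07 s.
Throughput = L / cycle = 6000 / 2.31174e-07 = 26.0 Gbps.

26.0 Gbps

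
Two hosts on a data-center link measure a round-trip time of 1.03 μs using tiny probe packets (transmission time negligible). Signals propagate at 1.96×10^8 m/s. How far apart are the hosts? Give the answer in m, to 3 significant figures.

One-way propagation = RTT/2 = 0.515 μs.
d = s × t = 196000000 × 5.15e-07 = 101 m.

101 m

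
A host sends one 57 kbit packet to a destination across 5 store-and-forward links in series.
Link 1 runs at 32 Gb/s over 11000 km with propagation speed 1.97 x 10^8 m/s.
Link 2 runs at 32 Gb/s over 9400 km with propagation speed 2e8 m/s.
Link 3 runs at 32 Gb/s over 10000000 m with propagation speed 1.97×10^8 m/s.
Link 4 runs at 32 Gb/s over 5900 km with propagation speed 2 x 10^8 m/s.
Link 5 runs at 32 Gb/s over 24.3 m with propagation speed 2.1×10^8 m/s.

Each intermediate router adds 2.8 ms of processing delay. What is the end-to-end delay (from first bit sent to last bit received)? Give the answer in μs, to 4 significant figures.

194300 μs

L = 57000 bits.
Transmission delay per hop = L/R = 57000/32000000000 = 1.78125 μs; 5 hops → 8.90625 μs.
Propagation delays (d/s per hop): 55837.6, 47000, 50761.4, 29500, 0.115714 μs; sum = 183099 μs.
Processing at 4 router(s): 4 × 2.8 ms = 11200 μs.
End-to-end = 194300 μs.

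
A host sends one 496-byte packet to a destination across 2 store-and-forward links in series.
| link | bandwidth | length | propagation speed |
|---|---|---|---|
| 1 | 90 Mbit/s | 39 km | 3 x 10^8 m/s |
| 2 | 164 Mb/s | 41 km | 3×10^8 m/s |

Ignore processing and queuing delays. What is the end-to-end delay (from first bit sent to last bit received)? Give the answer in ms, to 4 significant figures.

L = 496 × 8 = 3968 bits.
Transmission delays (L/R per hop): 0.0440889, 0.0241951 ms; sum = 0.068284 ms.
Propagation delays (d/s per hop): 0.13, 0.136667 ms; sum = 0.266667 ms.
End-to-end = 0.3350 ms.

0.3350 ms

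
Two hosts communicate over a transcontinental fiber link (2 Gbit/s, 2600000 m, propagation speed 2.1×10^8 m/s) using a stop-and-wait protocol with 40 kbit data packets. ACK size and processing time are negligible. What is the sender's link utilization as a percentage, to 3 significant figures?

t_tx = L/R = 40000/2000000000 = 2e-05 s.
t_prop = 2600000/210000000 = 0.012381 s; RTT = 0.0247619 s.
Cycle = t_tx + RTT = 0.0247819 s.
Utilization = t_tx / cycle = 2e-05/0.0247819 = 0.0807 %.

0.0807 %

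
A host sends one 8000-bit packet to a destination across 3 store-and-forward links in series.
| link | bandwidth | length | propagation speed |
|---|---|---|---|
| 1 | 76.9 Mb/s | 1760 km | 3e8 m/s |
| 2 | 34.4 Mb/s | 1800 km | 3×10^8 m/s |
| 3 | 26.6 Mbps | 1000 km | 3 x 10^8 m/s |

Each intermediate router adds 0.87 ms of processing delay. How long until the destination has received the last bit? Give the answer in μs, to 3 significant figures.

Transmission delays (L/R per hop): 104.031, 232.558, 300.752 μs; sum = 637.341 μs.
Propagation delays (d/s per hop): 5866.67, 6000, 3333.33 μs; sum = 15200 μs.
Processing at 2 router(s): 2 × 0.87 ms = 1740 μs.
End-to-end = 17600 μs.

17600 μs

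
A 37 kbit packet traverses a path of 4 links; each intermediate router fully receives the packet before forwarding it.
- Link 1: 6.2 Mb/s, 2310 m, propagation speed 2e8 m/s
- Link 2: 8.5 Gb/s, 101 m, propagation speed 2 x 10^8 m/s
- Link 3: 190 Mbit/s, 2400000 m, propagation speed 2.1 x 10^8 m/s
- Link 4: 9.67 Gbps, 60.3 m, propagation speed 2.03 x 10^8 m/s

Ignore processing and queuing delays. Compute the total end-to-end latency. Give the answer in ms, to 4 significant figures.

17.61 ms

L = 37000 bits.
Transmission delays (L/R per hop): 5.96774, 0.00435294, 0.194737, 0.00382627 ms; sum = 6.17066 ms.
Propagation delays (d/s per hop): 0.01155, 0.000505, 11.4286, 0.000297044 ms; sum = 11.4409 ms.
End-to-end = 17.61 ms.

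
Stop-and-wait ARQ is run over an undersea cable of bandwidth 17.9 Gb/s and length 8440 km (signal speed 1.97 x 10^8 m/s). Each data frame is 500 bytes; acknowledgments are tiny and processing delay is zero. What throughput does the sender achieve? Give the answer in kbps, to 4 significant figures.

t_tx = L/R = 4000/17900000000 = 2.23464e-07 s.
t_prop = 8440000/197000000 = 0.0428426 s; RTT = 0.0856853 s.
Cycle = t_tx + RTT = 0.0856855 s.
Throughput = L / cycle = 4000 / 0.0856855 = 46.68 kbps.

46.68 kbps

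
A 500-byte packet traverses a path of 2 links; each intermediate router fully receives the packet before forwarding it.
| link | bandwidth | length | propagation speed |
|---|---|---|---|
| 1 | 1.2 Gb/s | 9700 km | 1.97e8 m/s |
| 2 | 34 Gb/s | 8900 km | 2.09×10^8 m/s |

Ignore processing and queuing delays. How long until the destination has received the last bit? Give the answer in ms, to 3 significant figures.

L = 500 × 8 = 4000 bits.
Transmission delays (L/R per hop): 0.00333333, 0.000117647 ms; sum = 0.00345098 ms.
Propagation delays (d/s per hop): 49.2386, 42.5837 ms; sum = 91.8223 ms.
End-to-end = 91.8 ms.

91.8 ms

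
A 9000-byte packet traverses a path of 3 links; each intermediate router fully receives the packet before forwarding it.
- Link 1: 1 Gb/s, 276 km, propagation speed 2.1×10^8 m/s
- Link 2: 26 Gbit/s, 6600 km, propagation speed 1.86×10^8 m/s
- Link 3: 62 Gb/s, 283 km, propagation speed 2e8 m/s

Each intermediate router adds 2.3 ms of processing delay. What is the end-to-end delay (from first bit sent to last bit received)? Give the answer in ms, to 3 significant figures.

L = 9000 × 8 = 72000 bits.
Transmission delays (L/R per hop): 0.072, 0.00276923, 0.00116129 ms; sum = 0.0759305 ms.
Propagation delays (d/s per hop): 1.31429, 35.4839, 1.415 ms; sum = 38.2132 ms.
Processing at 2 router(s): 2 × 2.3 ms = 4.6 ms.
End-to-end = 42.9 ms.

42.9 ms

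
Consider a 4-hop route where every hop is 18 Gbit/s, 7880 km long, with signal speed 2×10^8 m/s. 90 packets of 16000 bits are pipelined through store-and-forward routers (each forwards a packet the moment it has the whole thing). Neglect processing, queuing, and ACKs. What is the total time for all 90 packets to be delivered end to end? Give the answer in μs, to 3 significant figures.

Per-hop transmission t_tx = L/R = 16000/18000000000 = 0.888889 μs.
Per-hop propagation t_prop = 7880000/200000000 = 39400 μs.
Pipeline fill: first packet needs 4·t_tx to clear all hops; remaining 89 packets each add one t_tx.
Total = (4+90-1)·t_tx + 4·t_prop = 93·0.888889 + 4·39400 = 158000 μs.

158000 μs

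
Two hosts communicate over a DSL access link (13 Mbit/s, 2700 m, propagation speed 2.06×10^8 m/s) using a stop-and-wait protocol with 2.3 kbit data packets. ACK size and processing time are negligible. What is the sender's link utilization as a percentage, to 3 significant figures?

t_tx = L/R = 2300/13000000 = 0.000176923 s.
t_prop = 2700/206000000 = 1.31068e-05 s; RTT = 2.62136e-05 s.
Cycle = t_tx + RTT = 0.000203137 s.
Utilization = t_tx / cycle = 0.000176923/0.000203137 = 87.1 %.

87.1 %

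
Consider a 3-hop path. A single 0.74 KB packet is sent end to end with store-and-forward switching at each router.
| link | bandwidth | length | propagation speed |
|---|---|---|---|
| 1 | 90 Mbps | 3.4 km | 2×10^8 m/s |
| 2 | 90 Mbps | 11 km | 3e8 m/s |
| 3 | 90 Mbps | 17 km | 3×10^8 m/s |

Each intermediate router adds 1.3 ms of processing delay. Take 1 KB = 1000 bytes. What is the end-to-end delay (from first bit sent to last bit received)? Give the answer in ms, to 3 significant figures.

2.91 ms

L = 5920 bits.
Transmission delay per hop = L/R = 5920/90000000 = 0.0657778 ms; 3 hops → 0.197333 ms.
Propagation delays (d/s per hop): 0.017, 0.0366667, 0.0566667 ms; sum = 0.110333 ms.
Processing at 2 router(s): 2 × 1.3 ms = 2.6 ms.
End-to-end = 2.91 ms.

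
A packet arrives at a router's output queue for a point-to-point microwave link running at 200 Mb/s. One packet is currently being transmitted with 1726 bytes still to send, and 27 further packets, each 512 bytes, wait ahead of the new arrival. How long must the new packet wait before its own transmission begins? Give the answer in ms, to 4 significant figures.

Each queued packet: L/R = 4096/200000000 = 0.02048 ms.
27 queued → 0.55296 ms.
Plus remaining 13808 bits of current packet: 0.06904 ms.
Queuing delay = 0.6220 ms.

0.6220 ms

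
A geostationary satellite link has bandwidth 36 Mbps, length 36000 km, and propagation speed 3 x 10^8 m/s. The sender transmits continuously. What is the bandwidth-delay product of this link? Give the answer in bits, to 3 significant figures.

4320000 bits

Propagation delay = 36000000 / 300000000 = 0.12 s.
BDP = R × t_prop = 36000000 × 0.12 = 4320000 bits.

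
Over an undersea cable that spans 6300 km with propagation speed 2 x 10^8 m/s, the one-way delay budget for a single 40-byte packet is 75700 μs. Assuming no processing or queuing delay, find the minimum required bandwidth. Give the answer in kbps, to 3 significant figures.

L = 320 bits.
Propagation delay = 6300000 / 200000000 = 31500 μs.
Transmission budget = 75700 − 31500 = 44200 μs.
R ≥ L / t_tx = 320 bits / 0.0442 s = 7.24 kbps.

7.24 kbps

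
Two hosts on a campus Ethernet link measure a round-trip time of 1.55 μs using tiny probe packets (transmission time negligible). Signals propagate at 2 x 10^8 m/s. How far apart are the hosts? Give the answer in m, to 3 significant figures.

One-way propagation = RTT/2 = 0.775 μs.
d = s × t = 200000000 × 7.75e-07 = 155 m.

155 m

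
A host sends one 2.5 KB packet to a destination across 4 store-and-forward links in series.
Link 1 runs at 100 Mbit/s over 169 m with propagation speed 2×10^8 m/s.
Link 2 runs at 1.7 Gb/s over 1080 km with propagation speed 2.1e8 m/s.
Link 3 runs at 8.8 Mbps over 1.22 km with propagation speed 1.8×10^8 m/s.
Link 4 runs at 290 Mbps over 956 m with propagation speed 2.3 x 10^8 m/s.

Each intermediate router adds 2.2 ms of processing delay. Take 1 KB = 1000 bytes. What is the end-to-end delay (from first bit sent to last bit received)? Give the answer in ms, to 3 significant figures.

14.3 ms

L = 20000 bits.
Transmission delays (L/R per hop): 0.2, 0.0117647, 2.27273, 0.0689655 ms; sum = 2.55346 ms.
Propagation delays (d/s per hop): 0.000845, 5.14286, 0.00677778, 0.00415652 ms; sum = 5.15464 ms.
Processing at 3 router(s): 3 × 2.2 ms = 6.6 ms.
End-to-end = 14.3 ms.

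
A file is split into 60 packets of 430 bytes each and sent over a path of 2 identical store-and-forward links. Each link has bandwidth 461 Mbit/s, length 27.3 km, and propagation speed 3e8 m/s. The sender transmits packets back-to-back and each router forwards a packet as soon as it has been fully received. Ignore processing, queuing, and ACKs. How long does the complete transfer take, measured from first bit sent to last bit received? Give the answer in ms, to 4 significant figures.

Per-hop transmission t_tx = L/R = 3440/461000000 = 0.00746204 ms.
Per-hop propagation t_prop = 27300/300000000 = 0.091 ms.
Pipeline fill: first packet needs 2·t_tx to clear all hops; remaining 59 packets each add one t_tx.
Total = (2+60-1)·t_tx + 2·t_prop = 61·0.00746204 + 2·0.091 = 0.6372 ms.

0.6372 ms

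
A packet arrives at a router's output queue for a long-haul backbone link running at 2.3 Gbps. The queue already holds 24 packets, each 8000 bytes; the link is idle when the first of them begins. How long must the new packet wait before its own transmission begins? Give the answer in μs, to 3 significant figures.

668 μs

Each queued packet: L/R = 64000/2300000000 = 27.8261 μs.
24 queued → 667.826 μs.
Queuing delay = 668 μs.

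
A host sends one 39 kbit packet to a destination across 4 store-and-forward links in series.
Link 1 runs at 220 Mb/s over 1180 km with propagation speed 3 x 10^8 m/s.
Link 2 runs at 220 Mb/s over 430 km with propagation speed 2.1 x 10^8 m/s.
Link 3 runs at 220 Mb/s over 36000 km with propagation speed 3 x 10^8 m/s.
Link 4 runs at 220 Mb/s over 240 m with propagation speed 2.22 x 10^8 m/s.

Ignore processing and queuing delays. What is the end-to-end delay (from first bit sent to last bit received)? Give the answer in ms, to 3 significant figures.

L = 39000 bits.
Transmission delay per hop = L/R = 39000/220000000 = 0.177273 ms; 4 hops → 0.709091 ms.
Propagation delays (d/s per hop): 3.93333, 2.04762, 120, 0.00108108 ms; sum = 125.982 ms.
End-to-end = 127 ms.

127 ms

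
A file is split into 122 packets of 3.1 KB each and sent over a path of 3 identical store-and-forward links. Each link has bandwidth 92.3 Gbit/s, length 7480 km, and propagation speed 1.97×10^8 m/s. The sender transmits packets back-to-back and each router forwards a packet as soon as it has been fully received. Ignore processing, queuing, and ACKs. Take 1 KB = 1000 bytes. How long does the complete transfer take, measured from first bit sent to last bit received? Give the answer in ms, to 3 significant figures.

Per-hop transmission t_tx = L/R = 24800/92300000000 = 0.000268689 ms.
Per-hop propagation t_prop = 7480000/197000000 = 37.9695 ms.
Pipeline fill: first packet needs 3·t_tx to clear all hops; remaining 121 packets each add one t_tx.
Total = (3+122-1)·t_tx + 3·t_prop = 124·0.000268689 + 3·37.9695 = 114 ms.

114 ms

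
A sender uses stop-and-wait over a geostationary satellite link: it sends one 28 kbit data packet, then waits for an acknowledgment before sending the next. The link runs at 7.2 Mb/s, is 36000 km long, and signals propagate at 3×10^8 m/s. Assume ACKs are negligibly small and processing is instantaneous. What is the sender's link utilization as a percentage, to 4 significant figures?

t_tx = L/R = 28000/7200000 = 0.00388889 s.
t_prop = 36000000/300000000 = 0.12 s; RTT = 0.24 s.
Cycle = t_tx + RTT = 0.243889 s.
Utilization = t_tx / cycle = 0.00388889/0.243889 = 1.595 %.

1.595 %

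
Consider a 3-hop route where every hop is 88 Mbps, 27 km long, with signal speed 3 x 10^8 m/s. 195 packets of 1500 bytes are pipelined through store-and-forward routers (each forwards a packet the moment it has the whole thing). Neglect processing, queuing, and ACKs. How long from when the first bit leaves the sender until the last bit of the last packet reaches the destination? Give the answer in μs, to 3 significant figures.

27100 μs

Per-hop transmission t_tx = L/R = 12000/88000000 = 136.364 μs.
Per-hop propagation t_prop = 27000/300000000 = 90 μs.
Pipeline fill: first packet needs 3·t_tx to clear all hops; remaining 194 packets each add one t_tx.
Total = (3+195-1)·t_tx + 3·t_prop = 197·136.364 + 3·90 = 27100 μs.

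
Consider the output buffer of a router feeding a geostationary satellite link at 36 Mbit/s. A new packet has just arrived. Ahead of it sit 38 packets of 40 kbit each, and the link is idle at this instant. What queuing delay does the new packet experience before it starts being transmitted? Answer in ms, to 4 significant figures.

Each queued packet: L/R = 40000/36000000 = 1.11111 ms.
38 queued → 42.2222 ms.
Queuing delay = 42.22 ms.

42.22 ms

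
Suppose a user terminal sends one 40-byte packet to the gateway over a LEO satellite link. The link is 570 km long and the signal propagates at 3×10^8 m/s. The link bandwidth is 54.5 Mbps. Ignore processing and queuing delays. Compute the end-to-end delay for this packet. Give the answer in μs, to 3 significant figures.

L = 40 × 8 = 320 bits.
Transmission delay = L/R = 320 / 54500000 = 5.87156 μs.
Propagation delay = d/s = 570000 m / 300000000 m/s = 1900 μs.
Total = 1910 μs.

1910 μs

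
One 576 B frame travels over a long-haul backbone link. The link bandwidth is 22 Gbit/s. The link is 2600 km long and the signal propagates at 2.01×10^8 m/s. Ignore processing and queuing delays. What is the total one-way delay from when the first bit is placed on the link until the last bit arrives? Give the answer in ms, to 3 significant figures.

12.9 ms

L = 576 × 8 = 4608 bits.
Transmission delay = L/R = 4608 / 22000000000 = 0.000209455 ms.
Propagation delay = d/s = 2600000 m / 2.01e+08 m/s = 12.9353 ms.
Total = 12.9 ms.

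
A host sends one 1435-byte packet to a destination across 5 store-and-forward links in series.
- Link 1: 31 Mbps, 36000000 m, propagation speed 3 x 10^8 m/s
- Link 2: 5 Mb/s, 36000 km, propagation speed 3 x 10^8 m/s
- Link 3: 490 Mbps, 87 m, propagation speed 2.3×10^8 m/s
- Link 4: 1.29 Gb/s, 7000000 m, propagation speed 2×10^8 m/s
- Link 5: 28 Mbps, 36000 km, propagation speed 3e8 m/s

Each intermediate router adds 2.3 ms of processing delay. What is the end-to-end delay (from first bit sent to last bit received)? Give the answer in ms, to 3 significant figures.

L = 1435 × 8 = 11480 bits.
Transmission delays (L/R per hop): 0.370323, 2.296, 0.0234286, 0.00889922, 0.41 ms; sum = 3.10865 ms.
Propagation delays (d/s per hop): 120, 120, 0.000378261, 35, 120 ms; sum = 395 ms.
Processing at 4 router(s): 4 × 2.3 ms = 9.2 ms.
End-to-end = 407 ms.

407 ms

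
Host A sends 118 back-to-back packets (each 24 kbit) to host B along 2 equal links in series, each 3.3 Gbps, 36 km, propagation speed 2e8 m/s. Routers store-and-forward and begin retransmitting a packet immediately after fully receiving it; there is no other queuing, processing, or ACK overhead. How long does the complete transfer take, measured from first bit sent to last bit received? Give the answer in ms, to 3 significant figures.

Per-hop transmission t_tx = L/R = 24000/3300000000 = 0.00727273 ms.
Per-hop propagation t_prop = 36000/200000000 = 0.18 ms.
Pipeline fill: first packet needs 2·t_tx to clear all hops; remaining 117 packets each add one t_tx.
Total = (2+118-1)·t_tx + 2·t_prop = 119·0.00727273 + 2·0.18 = 1.23 ms.

1.23 ms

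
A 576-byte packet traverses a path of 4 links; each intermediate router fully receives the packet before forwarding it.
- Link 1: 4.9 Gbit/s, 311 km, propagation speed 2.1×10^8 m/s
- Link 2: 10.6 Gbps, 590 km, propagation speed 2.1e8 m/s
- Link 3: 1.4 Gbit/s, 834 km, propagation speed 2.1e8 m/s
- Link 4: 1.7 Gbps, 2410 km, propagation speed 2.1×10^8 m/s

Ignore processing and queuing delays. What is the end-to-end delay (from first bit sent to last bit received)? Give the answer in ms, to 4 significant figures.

19.75 ms

L = 576 × 8 = 4608 bits.
Transmission delays (L/R per hop): 0.000940408, 0.000434717, 0.00329143, 0.00271059 ms; sum = 0.00737714 ms.
Propagation delays (d/s per hop): 1.48095, 2.80952, 3.97143, 11.4762 ms; sum = 19.7381 ms.
End-to-end = 19.75 ms.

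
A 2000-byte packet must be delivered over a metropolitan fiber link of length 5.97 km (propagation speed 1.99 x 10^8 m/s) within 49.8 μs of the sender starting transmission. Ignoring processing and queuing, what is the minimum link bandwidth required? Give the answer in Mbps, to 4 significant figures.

L = 16000 bits.
Propagation delay = 5970 / 199000000 = 30 μs.
Transmission budget = 49.8 − 30 = 19.8 μs.
R ≥ L / t_tx = 16000 bits / 1.98e-05 s = 808.1 Mbps.

808.1 Mbps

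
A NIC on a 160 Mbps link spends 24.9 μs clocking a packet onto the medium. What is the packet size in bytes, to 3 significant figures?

498 bytes

L = R × t_tx = 160000000 b/s × 2.49e-05 s = 3984 bits.
In bytes: 3984 / 8 = 498 bytes.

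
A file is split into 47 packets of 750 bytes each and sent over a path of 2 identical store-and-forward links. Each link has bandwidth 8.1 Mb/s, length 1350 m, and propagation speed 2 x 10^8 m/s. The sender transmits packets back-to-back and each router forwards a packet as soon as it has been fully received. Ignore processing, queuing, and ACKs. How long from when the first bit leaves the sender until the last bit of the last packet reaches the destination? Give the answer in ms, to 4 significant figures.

Per-hop transmission t_tx = L/R = 6000/8100000 = 0.740741 ms.
Per-hop propagation t_prop = 1350/200000000 = 0.00675 ms.
Pipeline fill: first packet needs 2·t_tx to clear all hops; remaining 46 packets each add one t_tx.
Total = (2+47-1)·t_tx + 2·t_prop = 48·0.740741 + 2·0.00675 = 35.57 ms.

35.57 ms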